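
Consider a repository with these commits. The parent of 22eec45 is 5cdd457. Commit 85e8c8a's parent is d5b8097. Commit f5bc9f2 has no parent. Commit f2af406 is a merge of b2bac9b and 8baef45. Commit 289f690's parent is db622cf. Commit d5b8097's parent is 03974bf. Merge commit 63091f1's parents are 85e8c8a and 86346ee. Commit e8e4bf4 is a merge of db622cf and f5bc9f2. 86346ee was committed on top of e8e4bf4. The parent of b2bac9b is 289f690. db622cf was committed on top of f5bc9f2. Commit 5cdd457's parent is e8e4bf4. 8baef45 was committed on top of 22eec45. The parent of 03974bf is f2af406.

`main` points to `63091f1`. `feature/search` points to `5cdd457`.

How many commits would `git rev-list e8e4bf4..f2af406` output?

6

Reachable from f2af406: {22eec45, 289f690, 5cdd457, 8baef45, b2bac9b, db622cf, e8e4bf4, f2af406, f5bc9f2}.
Reachable from e8e4bf4: {db622cf, e8e4bf4, f5bc9f2}.
In f2af406's history but not e8e4bf4's: {22eec45, 289f690, 5cdd457, 8baef45, b2bac9b, f2af406} — 6 commits.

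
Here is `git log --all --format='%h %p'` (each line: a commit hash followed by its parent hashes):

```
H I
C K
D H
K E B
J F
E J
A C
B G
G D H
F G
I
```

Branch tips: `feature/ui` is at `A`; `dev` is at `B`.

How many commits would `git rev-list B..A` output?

6

Reachable from A: {A, B, C, D, E, F, G, H, I, J, K}.
Reachable from B: {B, D, G, H, I}.
In A's history but not B's: {A, C, E, F, J, K} — 6 commits.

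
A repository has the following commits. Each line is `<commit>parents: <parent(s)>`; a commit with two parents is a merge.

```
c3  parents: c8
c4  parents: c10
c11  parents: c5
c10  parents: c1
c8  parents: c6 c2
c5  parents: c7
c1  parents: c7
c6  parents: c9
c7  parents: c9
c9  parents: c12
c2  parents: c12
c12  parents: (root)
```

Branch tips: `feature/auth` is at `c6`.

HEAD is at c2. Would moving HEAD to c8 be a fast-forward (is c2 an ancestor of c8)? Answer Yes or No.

Yes

A fast-forward from c2 to c8 is possible iff c2 is an ancestor of c8.
Ancestors of c8: {c12, c2, c6, c8, c9}.
c2 is among them, so fast-forward is possible.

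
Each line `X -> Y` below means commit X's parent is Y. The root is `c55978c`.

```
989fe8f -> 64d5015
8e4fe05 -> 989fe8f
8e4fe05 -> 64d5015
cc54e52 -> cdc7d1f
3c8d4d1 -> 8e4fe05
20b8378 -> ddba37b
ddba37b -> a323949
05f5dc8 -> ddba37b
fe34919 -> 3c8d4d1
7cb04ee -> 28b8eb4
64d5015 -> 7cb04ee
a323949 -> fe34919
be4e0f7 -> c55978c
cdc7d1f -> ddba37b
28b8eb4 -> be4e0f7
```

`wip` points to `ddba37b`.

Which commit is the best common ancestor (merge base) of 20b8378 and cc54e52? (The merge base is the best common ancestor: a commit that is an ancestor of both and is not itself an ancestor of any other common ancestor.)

ddba37b

Ancestors of 20b8378: {20b8378, 28b8eb4, 3c8d4d1, 64d5015, 7cb04ee, 8e4fe05, 989fe8f, a323949, be4e0f7, c55978c, ddba37b, fe34919}.
Ancestors of cc54e52: {28b8eb4, 3c8d4d1, 64d5015, 7cb04ee, 8e4fe05, 989fe8f, a323949, be4e0f7, c55978c, cc54e52, cdc7d1f, ddba37b, fe34919}.
Common ancestors: {28b8eb4, 3c8d4d1, 64d5015, 7cb04ee, 8e4fe05, 989fe8f, a323949, be4e0f7, c55978c, ddba37b, fe34919}.
Among these, ddba37b is not an ancestor of any other common ancestor — it is the merge base.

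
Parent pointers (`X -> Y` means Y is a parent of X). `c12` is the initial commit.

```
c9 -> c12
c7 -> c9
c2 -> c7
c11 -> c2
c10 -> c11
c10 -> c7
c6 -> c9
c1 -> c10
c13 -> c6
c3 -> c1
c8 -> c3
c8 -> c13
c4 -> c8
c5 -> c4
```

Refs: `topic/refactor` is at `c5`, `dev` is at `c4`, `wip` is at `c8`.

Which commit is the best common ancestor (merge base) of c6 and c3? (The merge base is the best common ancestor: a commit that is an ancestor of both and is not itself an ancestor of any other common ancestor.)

c9

Ancestors of c6: {c12, c6, c9}.
Ancestors of c3: {c1, c10, c11, c12, c2, c3, c7, c9}.
Common ancestors: {c12, c9}.
Among these, c9 is not an ancestor of any other common ancestor — it is the merge base.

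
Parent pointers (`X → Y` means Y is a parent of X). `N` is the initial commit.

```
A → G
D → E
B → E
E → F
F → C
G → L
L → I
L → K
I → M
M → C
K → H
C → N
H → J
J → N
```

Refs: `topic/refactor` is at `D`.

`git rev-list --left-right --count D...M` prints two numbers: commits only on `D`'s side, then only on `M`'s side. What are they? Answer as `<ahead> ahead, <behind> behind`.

3 ahead, 1 behind

Reachable from D: {C, D, E, F, N}.
Reachable from M: {C, M, N}.
Only in D's history (ahead): {D, E, F} — 3.
Only in M's history (behind): {M} — 1.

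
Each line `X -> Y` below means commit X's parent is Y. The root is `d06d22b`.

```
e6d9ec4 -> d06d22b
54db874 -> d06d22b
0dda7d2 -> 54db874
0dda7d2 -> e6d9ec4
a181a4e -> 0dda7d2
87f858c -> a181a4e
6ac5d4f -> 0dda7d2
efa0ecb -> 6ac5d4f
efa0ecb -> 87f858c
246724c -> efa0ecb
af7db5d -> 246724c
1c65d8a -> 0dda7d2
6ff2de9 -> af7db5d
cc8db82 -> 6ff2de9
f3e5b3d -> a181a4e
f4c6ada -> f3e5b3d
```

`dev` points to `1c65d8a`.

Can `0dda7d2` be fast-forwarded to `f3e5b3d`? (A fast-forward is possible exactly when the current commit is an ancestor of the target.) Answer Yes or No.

A fast-forward from 0dda7d2 to f3e5b3d is possible iff 0dda7d2 is an ancestor of f3e5b3d.
Ancestors of f3e5b3d: {0dda7d2, 54db874, a181a4e, d06d22b, e6d9ec4, f3e5b3d}.
0dda7d2 is among them, so fast-forward is possible.

Yes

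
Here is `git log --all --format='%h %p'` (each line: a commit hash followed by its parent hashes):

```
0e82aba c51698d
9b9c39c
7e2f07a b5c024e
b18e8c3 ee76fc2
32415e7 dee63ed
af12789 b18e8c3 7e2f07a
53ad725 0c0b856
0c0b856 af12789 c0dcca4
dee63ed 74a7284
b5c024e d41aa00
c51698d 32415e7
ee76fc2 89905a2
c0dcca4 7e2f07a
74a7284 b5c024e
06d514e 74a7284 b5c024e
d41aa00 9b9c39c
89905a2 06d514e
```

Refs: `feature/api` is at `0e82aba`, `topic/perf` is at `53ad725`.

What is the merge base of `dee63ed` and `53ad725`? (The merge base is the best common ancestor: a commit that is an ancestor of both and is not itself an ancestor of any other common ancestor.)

74a7284

Ancestors of dee63ed: {74a7284, 9b9c39c, b5c024e, d41aa00, dee63ed}.
Ancestors of 53ad725: {06d514e, 0c0b856, 53ad725, 74a7284, 7e2f07a, 89905a2, 9b9c39c, af12789, b18e8c3, b5c024e, c0dcca4, d41aa00, ee76fc2}.
Common ancestors: {74a7284, 9b9c39c, b5c024e, d41aa00}.
Among these, 74a7284 is not an ancestor of any other common ancestor — it is the merge base.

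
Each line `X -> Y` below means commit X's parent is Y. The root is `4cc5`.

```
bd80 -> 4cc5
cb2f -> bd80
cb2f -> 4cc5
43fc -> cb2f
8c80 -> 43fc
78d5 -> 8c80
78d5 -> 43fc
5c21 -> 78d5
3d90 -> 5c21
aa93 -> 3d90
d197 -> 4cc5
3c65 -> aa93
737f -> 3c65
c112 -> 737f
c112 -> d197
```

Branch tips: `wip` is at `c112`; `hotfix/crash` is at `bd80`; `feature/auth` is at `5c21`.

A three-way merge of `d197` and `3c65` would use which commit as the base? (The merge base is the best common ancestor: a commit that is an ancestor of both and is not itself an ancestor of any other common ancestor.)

4cc5

Ancestors of d197: {4cc5, d197}.
Ancestors of 3c65: {3c65, 3d90, 43fc, 4cc5, 5c21, 78d5, 8c80, aa93, bd80, cb2f}.
Common ancestors: {4cc5}.
The only common ancestor is 4cc5, so it is the merge base.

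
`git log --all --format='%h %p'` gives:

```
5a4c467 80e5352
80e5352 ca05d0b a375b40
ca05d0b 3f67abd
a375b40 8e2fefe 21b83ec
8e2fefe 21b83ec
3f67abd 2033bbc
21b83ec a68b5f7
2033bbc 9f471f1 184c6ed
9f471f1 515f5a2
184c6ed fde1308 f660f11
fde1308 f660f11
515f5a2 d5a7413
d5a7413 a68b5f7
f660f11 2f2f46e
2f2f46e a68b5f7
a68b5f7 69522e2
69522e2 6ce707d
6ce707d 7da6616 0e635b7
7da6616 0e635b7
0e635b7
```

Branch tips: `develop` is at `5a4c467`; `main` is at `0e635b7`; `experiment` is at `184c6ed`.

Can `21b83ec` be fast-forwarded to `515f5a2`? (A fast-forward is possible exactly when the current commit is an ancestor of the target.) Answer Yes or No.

A fast-forward from 21b83ec to 515f5a2 is possible iff 21b83ec is an ancestor of 515f5a2.
Ancestors of 515f5a2: {0e635b7, 515f5a2, 69522e2, 6ce707d, 7da6616, a68b5f7, d5a7413}.
21b83ec is not among them, so fast-forward is not possible.

No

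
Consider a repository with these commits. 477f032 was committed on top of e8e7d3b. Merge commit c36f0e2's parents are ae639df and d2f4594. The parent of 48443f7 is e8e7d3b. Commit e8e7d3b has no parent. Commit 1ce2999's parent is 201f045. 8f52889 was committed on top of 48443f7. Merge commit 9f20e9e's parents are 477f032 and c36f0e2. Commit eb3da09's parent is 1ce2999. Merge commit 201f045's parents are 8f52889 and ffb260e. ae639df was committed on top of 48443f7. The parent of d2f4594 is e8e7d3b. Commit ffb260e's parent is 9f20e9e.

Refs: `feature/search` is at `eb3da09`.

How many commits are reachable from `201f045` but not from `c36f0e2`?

5

Reachable from 201f045: {201f045, 477f032, 48443f7, 8f52889, 9f20e9e, ae639df, c36f0e2, d2f4594, e8e7d3b, ffb260e}.
Reachable from c36f0e2: {48443f7, ae639df, c36f0e2, d2f4594, e8e7d3b}.
In 201f045's history but not c36f0e2's: {201f045, 477f032, 8f52889, 9f20e9e, ffb260e} — 5 commits.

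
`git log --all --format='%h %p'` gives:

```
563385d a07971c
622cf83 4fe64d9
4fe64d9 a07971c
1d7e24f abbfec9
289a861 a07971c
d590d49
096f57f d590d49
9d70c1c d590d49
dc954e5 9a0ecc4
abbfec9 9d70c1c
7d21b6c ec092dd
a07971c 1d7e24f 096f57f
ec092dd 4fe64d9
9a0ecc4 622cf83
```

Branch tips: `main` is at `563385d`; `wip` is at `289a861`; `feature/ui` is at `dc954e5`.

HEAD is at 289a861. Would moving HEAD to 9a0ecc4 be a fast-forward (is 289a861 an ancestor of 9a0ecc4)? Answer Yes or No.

No

A fast-forward from 289a861 to 9a0ecc4 is possible iff 289a861 is an ancestor of 9a0ecc4.
Ancestors of 9a0ecc4: {096f57f, 1d7e24f, 4fe64d9, 622cf83, 9a0ecc4, 9d70c1c, a07971c, abbfec9, d590d49}.
289a861 is not among them, so fast-forward is not possible.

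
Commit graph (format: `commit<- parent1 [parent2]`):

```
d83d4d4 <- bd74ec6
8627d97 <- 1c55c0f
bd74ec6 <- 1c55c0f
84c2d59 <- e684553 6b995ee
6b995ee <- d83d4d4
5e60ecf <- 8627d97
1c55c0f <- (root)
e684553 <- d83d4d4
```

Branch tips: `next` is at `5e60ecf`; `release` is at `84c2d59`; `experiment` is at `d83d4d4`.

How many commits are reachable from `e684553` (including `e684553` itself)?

Walking parent pointers from e684553: reachable set = {1c55c0f, bd74ec6, d83d4d4, e684553}.
That is 4 commits.

4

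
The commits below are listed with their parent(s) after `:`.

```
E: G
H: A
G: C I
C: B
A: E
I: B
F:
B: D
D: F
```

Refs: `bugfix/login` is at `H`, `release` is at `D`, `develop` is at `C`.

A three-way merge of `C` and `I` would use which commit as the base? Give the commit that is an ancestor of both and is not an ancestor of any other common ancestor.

Ancestors of C: {B, C, D, F}.
Ancestors of I: {B, D, F, I}.
Common ancestors: {B, D, F}.
Among these, B is not an ancestor of any other common ancestor — it is the merge base.

B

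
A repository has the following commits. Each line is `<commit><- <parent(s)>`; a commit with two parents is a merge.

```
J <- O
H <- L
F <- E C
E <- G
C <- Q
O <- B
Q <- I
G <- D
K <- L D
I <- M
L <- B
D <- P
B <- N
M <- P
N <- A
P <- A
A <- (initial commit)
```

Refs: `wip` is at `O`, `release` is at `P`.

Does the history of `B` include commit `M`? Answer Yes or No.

No

Ancestors of B: {A, B, N}.
M is not in that set, so it is not an ancestor of B.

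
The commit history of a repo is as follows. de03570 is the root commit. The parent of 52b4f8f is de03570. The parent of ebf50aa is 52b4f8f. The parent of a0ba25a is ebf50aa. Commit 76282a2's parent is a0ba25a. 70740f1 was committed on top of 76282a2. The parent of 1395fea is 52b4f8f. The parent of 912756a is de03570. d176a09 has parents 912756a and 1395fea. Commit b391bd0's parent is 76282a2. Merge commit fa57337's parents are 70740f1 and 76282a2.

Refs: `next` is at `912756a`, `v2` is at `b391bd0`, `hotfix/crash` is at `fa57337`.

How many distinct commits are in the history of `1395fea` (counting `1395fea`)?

Walking parent pointers from 1395fea: reachable set = {1395fea, 52b4f8f, de03570}.
That is 3 commits.

3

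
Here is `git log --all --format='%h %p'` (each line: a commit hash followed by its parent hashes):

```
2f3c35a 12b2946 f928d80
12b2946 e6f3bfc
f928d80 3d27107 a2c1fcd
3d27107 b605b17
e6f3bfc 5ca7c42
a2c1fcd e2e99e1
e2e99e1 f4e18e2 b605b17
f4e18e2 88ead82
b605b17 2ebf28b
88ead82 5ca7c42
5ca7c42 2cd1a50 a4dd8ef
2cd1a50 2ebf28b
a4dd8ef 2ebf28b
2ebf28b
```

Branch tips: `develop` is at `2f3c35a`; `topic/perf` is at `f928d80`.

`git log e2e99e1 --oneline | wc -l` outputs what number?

Walking parent pointers from e2e99e1: reachable set = {2cd1a50, 2ebf28b, 5ca7c42, 88ead82, a4dd8ef, b605b17, e2e99e1, f4e18e2}.
That is 8 commits.

8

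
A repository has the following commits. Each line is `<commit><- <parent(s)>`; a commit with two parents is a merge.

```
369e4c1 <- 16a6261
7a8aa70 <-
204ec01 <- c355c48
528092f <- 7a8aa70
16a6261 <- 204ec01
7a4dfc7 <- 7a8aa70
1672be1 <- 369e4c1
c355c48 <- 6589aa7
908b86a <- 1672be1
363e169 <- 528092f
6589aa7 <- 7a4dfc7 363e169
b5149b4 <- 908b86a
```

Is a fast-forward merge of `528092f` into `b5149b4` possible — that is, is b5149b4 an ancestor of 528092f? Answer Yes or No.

A fast-forward from b5149b4 to 528092f is possible iff b5149b4 is an ancestor of 528092f.
Ancestors of 528092f: {528092f, 7a8aa70}.
b5149b4 is not among them, so fast-forward is not possible.

No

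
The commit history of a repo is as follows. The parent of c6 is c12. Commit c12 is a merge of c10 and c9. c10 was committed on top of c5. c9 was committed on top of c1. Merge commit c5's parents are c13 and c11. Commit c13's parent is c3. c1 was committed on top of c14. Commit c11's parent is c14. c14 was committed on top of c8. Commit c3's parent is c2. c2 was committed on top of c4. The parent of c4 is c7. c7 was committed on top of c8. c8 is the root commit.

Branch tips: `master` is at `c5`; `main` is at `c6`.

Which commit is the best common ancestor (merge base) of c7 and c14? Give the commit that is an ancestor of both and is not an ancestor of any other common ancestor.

c8

Ancestors of c7: {c7, c8}.
Ancestors of c14: {c14, c8}.
Common ancestors: {c8}.
The only common ancestor is c8, so it is the merge base.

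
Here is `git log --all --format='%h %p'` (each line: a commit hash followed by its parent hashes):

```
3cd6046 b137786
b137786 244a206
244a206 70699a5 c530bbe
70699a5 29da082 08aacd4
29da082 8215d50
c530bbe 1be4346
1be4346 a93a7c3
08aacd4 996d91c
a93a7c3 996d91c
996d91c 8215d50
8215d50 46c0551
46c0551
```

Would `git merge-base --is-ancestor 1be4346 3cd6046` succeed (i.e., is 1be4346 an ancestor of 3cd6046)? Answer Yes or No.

Ancestors of 3cd6046 (commits reachable by following parents): {08aacd4, 1be4346, 244a206, 29da082, 3cd6046, 46c0551, 70699a5, 8215d50, 996d91c, a93a7c3, b137786, c530bbe}.
1be4346 is in that set, so it is an ancestor of 3cd6046.

Yes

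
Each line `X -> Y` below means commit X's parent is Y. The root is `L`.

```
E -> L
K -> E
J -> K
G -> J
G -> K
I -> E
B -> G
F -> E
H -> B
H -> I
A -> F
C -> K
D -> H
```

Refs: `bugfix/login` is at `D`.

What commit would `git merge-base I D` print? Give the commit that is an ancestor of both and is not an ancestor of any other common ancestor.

Ancestors of I: {E, I, L}.
Ancestors of D: {B, D, E, G, H, I, J, K, L}.
Common ancestors: {E, I, L}.
Among these, I is not an ancestor of any other common ancestor — it is the merge base.

I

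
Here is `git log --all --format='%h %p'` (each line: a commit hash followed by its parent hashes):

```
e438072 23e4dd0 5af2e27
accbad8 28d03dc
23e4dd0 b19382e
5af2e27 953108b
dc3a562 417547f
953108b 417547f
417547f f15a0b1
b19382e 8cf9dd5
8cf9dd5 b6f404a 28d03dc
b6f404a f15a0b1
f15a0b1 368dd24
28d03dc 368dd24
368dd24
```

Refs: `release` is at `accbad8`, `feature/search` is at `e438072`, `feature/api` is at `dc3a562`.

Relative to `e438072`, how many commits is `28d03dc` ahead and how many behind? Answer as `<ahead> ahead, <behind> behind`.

Reachable from 28d03dc: {28d03dc, 368dd24}.
Reachable from e438072: {23e4dd0, 28d03dc, 368dd24, 417547f, 5af2e27, 8cf9dd5, 953108b, b19382e, b6f404a, e438072, f15a0b1}.
Only in 28d03dc's history (ahead): {} — 0.
Only in e438072's history (behind): {23e4dd0, 417547f, 5af2e27, 8cf9dd5, 953108b, b19382e, b6f404a, e438072, f15a0b1} — 9.

0 ahead, 9 behind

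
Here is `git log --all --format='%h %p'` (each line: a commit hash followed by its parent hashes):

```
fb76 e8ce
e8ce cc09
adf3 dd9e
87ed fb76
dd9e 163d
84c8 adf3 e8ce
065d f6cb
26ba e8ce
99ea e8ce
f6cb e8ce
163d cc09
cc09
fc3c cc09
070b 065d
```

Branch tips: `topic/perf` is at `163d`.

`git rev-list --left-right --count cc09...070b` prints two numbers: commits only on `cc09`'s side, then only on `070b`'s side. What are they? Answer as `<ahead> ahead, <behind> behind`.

0 ahead, 4 behind

Reachable from cc09: {cc09}.
Reachable from 070b: {065d, 070b, cc09, e8ce, f6cb}.
Only in cc09's history (ahead): {} — 0.
Only in 070b's history (behind): {065d, 070b, e8ce, f6cb} — 4.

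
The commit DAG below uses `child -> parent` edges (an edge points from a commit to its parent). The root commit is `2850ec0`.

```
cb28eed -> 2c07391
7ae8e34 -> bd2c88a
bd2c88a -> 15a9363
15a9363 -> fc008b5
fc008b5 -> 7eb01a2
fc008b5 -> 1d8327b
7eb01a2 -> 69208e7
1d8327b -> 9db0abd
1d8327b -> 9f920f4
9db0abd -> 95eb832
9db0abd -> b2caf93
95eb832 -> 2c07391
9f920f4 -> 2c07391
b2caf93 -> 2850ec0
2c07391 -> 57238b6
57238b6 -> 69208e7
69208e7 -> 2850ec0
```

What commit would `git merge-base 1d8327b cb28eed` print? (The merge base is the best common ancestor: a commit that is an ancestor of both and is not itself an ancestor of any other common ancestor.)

2c07391

Ancestors of 1d8327b: {1d8327b, 2850ec0, 2c07391, 57238b6, 69208e7, 95eb832, 9db0abd, 9f920f4, b2caf93}.
Ancestors of cb28eed: {2850ec0, 2c07391, 57238b6, 69208e7, cb28eed}.
Common ancestors: {2850ec0, 2c07391, 57238b6, 69208e7}.
Among these, 2c07391 is not an ancestor of any other common ancestor — it is the merge base.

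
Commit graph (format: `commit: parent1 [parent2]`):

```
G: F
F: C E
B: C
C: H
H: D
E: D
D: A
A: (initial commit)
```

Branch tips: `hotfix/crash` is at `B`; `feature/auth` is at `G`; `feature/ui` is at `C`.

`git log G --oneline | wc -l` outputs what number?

Walking parent pointers from G: reachable set = {A, C, D, E, F, G, H}.
That is 7 commits.

7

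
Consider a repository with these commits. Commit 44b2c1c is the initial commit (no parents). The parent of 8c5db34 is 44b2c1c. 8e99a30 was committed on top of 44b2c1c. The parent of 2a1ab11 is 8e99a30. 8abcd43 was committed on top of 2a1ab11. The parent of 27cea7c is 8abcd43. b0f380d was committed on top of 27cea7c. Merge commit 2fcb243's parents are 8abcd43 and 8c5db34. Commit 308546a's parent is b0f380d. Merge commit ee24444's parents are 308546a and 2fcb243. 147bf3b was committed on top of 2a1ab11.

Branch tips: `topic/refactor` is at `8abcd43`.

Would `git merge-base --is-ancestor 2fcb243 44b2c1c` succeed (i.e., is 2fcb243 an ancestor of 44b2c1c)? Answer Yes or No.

Ancestors of 44b2c1c: {44b2c1c}.
2fcb243 is not in that set, so it is not an ancestor of 44b2c1c.

No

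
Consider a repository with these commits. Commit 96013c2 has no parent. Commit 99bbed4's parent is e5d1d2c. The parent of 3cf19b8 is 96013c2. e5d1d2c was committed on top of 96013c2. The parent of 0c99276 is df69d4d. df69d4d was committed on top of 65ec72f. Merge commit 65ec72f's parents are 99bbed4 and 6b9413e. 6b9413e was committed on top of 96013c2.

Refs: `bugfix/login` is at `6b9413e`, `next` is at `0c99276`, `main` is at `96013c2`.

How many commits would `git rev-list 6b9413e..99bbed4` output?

2

Reachable from 99bbed4: {96013c2, 99bbed4, e5d1d2c}.
Reachable from 6b9413e: {6b9413e, 96013c2}.
In 99bbed4's history but not 6b9413e's: {99bbed4, e5d1d2c} — 2 commits.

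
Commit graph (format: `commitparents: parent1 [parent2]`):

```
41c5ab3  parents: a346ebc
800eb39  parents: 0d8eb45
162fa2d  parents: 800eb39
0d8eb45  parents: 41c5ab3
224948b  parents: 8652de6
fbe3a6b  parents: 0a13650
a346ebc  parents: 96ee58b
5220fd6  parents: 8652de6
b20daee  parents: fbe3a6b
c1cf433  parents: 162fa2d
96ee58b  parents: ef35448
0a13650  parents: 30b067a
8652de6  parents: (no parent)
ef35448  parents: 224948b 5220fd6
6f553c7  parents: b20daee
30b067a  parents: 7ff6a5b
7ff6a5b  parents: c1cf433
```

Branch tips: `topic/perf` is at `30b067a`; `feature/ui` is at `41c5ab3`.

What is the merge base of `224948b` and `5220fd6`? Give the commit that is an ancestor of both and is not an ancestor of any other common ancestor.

Ancestors of 224948b: {224948b, 8652de6}.
Ancestors of 5220fd6: {5220fd6, 8652de6}.
Common ancestors: {8652de6}.
The only common ancestor is 8652de6, so it is the merge base.

8652de6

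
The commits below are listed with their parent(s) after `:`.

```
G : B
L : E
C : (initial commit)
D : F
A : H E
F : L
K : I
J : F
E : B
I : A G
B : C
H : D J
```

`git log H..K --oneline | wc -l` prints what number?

Reachable from K: {A, B, C, D, E, F, G, H, I, J, K, L}.
Reachable from H: {B, C, D, E, F, H, J, L}.
In K's history but not H's: {A, G, I, K} — 4 commits.

4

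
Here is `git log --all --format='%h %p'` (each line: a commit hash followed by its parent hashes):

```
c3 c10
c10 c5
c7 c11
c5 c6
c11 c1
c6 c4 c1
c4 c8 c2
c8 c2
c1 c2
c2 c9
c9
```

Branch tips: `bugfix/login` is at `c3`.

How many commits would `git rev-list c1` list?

3

Walking parent pointers from c1: reachable set = {c1, c2, c9}.
That is 3 commits.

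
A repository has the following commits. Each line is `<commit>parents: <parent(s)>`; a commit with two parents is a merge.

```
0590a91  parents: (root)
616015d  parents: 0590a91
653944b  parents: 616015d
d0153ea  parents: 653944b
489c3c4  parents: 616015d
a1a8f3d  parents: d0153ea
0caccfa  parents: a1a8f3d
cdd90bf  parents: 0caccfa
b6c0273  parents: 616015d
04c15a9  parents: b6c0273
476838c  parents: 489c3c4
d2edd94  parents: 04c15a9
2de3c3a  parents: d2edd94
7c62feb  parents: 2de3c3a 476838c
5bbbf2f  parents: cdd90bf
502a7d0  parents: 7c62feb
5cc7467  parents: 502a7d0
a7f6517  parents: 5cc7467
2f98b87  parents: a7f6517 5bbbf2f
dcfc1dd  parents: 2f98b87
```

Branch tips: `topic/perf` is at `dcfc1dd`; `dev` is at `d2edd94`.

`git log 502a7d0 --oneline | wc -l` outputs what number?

Walking parent pointers from 502a7d0: reachable set = {04c15a9, 0590a91, 2de3c3a, 476838c, 489c3c4, 502a7d0, 616015d, 7c62feb, b6c0273, d2edd94}.
That is 10 commits.

10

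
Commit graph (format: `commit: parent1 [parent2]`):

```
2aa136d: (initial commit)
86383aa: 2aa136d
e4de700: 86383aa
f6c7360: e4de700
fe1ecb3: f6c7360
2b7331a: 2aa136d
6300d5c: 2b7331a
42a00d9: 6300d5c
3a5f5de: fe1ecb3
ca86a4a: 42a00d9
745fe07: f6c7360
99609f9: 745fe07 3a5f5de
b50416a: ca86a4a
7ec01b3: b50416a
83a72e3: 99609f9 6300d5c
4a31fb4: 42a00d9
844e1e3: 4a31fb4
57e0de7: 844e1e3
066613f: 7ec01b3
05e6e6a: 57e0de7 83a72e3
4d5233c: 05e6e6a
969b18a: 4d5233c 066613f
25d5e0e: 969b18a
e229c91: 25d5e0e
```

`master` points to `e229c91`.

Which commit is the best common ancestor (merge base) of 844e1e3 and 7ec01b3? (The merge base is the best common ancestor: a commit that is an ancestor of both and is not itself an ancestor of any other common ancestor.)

Ancestors of 844e1e3: {2aa136d, 2b7331a, 42a00d9, 4a31fb4, 6300d5c, 844e1e3}.
Ancestors of 7ec01b3: {2aa136d, 2b7331a, 42a00d9, 6300d5c, 7ec01b3, b50416a, ca86a4a}.
Common ancestors: {2aa136d, 2b7331a, 42a00d9, 6300d5c}.
Among these, 42a00d9 is not an ancestor of any other common ancestor — it is the merge base.

42a00d9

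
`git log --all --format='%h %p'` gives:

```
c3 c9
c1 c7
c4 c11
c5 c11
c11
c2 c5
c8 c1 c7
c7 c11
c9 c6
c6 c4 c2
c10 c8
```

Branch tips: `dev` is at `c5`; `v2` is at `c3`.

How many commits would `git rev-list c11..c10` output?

Reachable from c10: {c1, c10, c11, c7, c8}.
Reachable from c11: {c11}.
In c10's history but not c11's: {c1, c10, c7, c8} — 4 commits.

4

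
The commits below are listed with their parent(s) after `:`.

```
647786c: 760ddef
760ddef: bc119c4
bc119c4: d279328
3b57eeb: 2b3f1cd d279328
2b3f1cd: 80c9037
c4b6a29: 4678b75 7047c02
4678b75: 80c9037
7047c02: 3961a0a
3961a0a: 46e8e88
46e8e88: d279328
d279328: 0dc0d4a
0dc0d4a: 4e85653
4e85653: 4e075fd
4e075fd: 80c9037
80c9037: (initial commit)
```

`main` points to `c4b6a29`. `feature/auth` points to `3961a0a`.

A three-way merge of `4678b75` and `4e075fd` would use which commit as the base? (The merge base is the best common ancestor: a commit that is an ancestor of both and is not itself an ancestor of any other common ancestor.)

80c9037

Ancestors of 4678b75: {4678b75, 80c9037}.
Ancestors of 4e075fd: {4e075fd, 80c9037}.
Common ancestors: {80c9037}.
The only common ancestor is 80c9037, so it is the merge base.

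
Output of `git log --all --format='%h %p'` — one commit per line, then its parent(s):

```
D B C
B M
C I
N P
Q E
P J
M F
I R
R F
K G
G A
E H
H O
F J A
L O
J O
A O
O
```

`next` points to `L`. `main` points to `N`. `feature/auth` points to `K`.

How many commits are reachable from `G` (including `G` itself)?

Walking parent pointers from G: reachable set = {A, G, O}.
That is 3 commits.

3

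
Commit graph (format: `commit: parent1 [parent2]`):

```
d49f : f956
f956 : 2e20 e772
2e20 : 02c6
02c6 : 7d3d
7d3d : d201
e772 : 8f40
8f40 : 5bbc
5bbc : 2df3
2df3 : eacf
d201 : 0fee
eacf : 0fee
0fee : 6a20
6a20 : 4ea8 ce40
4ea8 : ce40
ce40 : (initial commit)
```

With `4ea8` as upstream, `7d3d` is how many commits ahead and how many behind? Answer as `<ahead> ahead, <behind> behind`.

Reachable from 7d3d: {0fee, 4ea8, 6a20, 7d3d, ce40, d201}.
Reachable from 4ea8: {4ea8, ce40}.
Only in 7d3d's history (ahead): {0fee, 6a20, 7d3d, d201} — 4.
Only in 4ea8's history (behind): {} — 0.

4 ahead, 0 behind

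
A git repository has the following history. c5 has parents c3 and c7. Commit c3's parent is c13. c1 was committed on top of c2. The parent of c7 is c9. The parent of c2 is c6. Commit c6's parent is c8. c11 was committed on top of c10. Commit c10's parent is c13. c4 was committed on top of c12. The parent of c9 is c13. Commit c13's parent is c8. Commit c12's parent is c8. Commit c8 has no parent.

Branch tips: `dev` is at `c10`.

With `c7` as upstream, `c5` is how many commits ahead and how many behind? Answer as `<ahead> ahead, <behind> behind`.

2 ahead, 0 behind

Reachable from c5: {c13, c3, c5, c7, c8, c9}.
Reachable from c7: {c13, c7, c8, c9}.
Only in c5's history (ahead): {c3, c5} — 2.
Only in c7's history (behind): {} — 0.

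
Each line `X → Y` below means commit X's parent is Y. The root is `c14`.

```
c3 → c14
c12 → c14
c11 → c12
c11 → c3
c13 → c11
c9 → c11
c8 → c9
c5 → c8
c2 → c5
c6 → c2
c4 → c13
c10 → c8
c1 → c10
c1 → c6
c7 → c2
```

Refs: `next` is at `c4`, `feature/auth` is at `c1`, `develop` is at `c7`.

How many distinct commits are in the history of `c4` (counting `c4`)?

Walking parent pointers from c4: reachable set = {c11, c12, c13, c14, c3, c4}.
That is 6 commits.

6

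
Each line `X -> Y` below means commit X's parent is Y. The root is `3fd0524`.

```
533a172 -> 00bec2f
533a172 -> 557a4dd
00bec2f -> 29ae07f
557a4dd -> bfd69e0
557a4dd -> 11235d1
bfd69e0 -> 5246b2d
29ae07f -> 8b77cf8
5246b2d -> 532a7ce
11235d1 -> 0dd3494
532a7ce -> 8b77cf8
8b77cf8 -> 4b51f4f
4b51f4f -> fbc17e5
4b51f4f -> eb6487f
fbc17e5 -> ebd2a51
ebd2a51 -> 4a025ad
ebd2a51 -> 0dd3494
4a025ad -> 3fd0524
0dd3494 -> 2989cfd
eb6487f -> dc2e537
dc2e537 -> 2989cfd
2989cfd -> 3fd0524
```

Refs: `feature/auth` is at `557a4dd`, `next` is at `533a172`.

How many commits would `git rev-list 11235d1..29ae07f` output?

Reachable from 29ae07f: {0dd3494, 2989cfd, 29ae07f, 3fd0524, 4a025ad, 4b51f4f, 8b77cf8, dc2e537, eb6487f, ebd2a51, fbc17e5}.
Reachable from 11235d1: {0dd3494, 11235d1, 2989cfd, 3fd0524}.
In 29ae07f's history but not 11235d1's: {29ae07f, 4a025ad, 4b51f4f, 8b77cf8, dc2e537, eb6487f, ebd2a51, fbc17e5} — 8 commits.

8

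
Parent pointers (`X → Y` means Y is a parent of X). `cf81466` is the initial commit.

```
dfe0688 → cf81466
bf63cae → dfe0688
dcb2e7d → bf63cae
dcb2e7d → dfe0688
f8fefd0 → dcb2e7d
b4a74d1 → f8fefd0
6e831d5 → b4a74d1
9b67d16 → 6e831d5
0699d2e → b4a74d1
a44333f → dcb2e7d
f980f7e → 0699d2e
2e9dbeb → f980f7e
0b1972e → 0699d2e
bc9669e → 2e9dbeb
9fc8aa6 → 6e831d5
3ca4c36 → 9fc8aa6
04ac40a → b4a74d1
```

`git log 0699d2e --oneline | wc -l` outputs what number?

7

Walking parent pointers from 0699d2e: reachable set = {0699d2e, b4a74d1, bf63cae, cf81466, dcb2e7d, dfe0688, f8fefd0}.
That is 7 commits.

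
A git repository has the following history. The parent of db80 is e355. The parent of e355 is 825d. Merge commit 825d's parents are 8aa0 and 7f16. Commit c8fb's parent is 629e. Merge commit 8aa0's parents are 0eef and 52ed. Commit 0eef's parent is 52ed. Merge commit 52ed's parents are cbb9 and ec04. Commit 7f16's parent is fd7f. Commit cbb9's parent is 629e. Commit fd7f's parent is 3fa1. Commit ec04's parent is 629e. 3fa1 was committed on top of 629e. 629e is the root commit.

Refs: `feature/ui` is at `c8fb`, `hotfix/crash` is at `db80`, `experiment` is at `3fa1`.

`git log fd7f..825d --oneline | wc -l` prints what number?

Reachable from 825d: {0eef, 3fa1, 52ed, 629e, 7f16, 825d, 8aa0, cbb9, ec04, fd7f}.
Reachable from fd7f: {3fa1, 629e, fd7f}.
In 825d's history but not fd7f's: {0eef, 52ed, 7f16, 825d, 8aa0, cbb9, ec04} — 7 commits.

7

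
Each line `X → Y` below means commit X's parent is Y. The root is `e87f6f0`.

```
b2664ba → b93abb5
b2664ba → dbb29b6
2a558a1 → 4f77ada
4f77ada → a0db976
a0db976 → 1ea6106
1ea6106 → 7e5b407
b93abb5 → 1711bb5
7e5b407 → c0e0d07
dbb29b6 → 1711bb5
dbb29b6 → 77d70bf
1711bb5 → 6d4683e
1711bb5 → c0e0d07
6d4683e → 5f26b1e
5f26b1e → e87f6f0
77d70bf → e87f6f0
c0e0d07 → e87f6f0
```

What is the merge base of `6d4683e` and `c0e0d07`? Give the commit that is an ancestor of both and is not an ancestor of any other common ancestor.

Ancestors of 6d4683e: {5f26b1e, 6d4683e, e87f6f0}.
Ancestors of c0e0d07: {c0e0d07, e87f6f0}.
Common ancestors: {e87f6f0}.
The only common ancestor is e87f6f0, so it is the merge base.

e87f6f0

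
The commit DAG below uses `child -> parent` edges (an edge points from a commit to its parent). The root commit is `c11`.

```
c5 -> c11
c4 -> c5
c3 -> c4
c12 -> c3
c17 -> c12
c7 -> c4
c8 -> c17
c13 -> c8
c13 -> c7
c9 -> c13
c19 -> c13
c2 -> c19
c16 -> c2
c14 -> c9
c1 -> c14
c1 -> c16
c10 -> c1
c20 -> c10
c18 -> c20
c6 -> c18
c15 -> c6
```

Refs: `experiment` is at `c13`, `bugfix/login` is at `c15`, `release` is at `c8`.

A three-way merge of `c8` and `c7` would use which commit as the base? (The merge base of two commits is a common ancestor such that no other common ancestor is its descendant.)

c4

Ancestors of c8: {c11, c12, c17, c3, c4, c5, c8}.
Ancestors of c7: {c11, c4, c5, c7}.
Common ancestors: {c11, c4, c5}.
Among these, c4 is not an ancestor of any other common ancestor — it is the merge base.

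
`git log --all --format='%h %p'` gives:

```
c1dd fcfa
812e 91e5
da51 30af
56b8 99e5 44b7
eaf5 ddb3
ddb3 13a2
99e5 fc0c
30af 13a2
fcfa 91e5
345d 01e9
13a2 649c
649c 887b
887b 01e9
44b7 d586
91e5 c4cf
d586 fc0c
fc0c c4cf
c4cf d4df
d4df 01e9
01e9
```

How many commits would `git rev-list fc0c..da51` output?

Reachable from da51: {01e9, 13a2, 30af, 649c, 887b, da51}.
Reachable from fc0c: {01e9, c4cf, d4df, fc0c}.
In da51's history but not fc0c's: {13a2, 30af, 649c, 887b, da51} — 5 commits.

5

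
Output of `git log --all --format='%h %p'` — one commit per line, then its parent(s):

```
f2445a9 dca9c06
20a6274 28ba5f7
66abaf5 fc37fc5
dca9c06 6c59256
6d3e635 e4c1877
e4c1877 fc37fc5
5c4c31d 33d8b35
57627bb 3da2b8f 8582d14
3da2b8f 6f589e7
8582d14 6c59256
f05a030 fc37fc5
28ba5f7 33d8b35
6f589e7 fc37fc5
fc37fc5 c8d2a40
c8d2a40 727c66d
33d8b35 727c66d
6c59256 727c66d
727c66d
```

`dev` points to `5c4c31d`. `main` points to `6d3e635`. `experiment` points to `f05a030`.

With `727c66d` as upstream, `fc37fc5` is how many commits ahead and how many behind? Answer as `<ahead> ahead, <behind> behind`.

2 ahead, 0 behind

Reachable from fc37fc5: {727c66d, c8d2a40, fc37fc5}.
Reachable from 727c66d: {727c66d}.
Only in fc37fc5's history (ahead): {c8d2a40, fc37fc5} — 2.
Only in 727c66d's history (behind): {} — 0.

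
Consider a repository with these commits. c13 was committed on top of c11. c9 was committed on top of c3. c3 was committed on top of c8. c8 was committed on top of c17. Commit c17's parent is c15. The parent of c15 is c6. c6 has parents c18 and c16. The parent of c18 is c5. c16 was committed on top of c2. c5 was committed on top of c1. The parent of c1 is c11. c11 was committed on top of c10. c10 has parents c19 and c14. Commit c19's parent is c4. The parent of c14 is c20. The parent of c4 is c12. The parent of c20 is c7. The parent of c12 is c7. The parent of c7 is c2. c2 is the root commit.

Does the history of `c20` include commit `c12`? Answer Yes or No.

Ancestors of c20: {c2, c20, c7}.
c12 is not in that set, so it is not an ancestor of c20.

No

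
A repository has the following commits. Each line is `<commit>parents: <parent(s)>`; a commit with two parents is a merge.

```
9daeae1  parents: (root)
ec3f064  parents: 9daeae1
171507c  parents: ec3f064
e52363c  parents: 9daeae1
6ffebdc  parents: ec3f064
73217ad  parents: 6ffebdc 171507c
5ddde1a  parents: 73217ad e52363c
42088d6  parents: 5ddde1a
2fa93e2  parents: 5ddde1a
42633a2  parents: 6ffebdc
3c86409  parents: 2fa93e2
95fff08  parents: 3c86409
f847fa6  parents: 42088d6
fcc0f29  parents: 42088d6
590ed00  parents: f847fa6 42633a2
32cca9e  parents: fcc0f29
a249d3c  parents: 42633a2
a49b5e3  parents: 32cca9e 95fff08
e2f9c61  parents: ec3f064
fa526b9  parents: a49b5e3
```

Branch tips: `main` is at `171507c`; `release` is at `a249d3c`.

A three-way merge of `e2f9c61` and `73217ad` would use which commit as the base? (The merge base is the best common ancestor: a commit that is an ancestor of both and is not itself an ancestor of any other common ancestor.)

ec3f064

Ancestors of e2f9c61: {9daeae1, e2f9c61, ec3f064}.
Ancestors of 73217ad: {171507c, 6ffebdc, 73217ad, 9daeae1, ec3f064}.
Common ancestors: {9daeae1, ec3f064}.
Among these, ec3f064 is not an ancestor of any other common ancestor — it is the merge base.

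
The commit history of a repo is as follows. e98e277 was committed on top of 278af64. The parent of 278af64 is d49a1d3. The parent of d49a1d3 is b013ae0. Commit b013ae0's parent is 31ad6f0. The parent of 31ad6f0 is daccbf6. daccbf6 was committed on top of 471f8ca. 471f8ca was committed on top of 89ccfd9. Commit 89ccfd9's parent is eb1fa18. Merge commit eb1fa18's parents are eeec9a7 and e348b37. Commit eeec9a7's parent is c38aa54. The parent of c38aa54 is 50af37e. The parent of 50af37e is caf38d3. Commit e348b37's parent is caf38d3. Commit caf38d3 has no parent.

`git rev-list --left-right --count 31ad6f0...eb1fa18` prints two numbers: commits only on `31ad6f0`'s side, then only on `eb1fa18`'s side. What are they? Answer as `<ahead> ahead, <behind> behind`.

4 ahead, 0 behind

Reachable from 31ad6f0: {31ad6f0, 471f8ca, 50af37e, 89ccfd9, c38aa54, caf38d3, daccbf6, e348b37, eb1fa18, eeec9a7}.
Reachable from eb1fa18: {50af37e, c38aa54, caf38d3, e348b37, eb1fa18, eeec9a7}.
Only in 31ad6f0's history (ahead): {31ad6f0, 471f8ca, 89ccfd9, daccbf6} — 4.
Only in eb1fa18's history (behind): {} — 0.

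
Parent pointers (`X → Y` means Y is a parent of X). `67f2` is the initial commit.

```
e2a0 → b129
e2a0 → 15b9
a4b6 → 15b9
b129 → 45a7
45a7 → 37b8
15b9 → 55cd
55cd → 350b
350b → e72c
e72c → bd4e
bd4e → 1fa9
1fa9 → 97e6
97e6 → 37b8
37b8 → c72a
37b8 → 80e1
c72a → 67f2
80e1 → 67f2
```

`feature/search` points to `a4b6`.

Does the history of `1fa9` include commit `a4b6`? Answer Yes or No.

No

Ancestors of 1fa9: {1fa9, 37b8, 67f2, 80e1, 97e6, c72a}.
a4b6 is not in that set, so it is not an ancestor of 1fa9.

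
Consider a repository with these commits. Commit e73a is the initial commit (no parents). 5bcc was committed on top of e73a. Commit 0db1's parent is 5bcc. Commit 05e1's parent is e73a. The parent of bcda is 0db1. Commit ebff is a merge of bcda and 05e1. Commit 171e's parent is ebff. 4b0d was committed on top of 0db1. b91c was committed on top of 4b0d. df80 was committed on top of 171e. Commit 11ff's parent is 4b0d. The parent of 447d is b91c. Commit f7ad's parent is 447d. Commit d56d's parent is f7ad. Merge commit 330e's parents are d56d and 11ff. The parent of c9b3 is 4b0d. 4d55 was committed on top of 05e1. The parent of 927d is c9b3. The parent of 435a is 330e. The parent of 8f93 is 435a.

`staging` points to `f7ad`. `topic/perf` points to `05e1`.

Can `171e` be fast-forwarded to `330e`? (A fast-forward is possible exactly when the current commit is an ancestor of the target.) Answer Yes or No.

A fast-forward from 171e to 330e is possible iff 171e is an ancestor of 330e.
Ancestors of 330e: {0db1, 11ff, 330e, 447d, 4b0d, 5bcc, b91c, d56d, e73a, f7ad}.
171e is not among them, so fast-forward is not possible.

No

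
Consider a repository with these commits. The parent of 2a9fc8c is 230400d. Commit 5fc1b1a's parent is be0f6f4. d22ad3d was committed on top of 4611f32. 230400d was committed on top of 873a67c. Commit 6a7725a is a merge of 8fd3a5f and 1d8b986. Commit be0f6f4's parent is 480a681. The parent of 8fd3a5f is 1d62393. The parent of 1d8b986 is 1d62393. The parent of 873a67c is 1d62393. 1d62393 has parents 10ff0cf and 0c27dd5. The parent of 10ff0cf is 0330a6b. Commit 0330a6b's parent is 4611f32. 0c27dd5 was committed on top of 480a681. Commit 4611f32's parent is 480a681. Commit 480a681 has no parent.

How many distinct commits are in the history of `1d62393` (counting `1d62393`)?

Walking parent pointers from 1d62393: reachable set = {0330a6b, 0c27dd5, 10ff0cf, 1d62393, 4611f32, 480a681}.
That is 6 commits.

6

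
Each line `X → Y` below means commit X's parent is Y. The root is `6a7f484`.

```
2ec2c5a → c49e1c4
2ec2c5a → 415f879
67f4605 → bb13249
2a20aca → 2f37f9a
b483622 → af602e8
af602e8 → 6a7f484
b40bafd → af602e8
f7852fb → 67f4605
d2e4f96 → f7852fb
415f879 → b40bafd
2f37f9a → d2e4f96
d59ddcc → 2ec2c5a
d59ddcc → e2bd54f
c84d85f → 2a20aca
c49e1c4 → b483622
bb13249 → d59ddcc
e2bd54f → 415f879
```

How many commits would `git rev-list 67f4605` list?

Walking parent pointers from 67f4605: reachable set = {2ec2c5a, 415f879, 67f4605, 6a7f484, af602e8, b40bafd, b483622, bb13249, c49e1c4, d59ddcc, e2bd54f}.
That is 11 commits.

11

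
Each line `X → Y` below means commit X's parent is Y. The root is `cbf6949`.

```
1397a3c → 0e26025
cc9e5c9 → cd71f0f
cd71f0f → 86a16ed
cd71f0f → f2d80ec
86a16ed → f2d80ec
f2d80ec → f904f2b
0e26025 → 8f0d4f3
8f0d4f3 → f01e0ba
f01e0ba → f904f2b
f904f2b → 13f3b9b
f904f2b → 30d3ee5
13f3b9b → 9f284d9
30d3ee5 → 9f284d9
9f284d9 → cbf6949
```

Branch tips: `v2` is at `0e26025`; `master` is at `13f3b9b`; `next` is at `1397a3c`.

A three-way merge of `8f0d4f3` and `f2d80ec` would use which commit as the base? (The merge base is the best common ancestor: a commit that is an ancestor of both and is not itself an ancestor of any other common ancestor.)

Ancestors of 8f0d4f3: {13f3b9b, 30d3ee5, 8f0d4f3, 9f284d9, cbf6949, f01e0ba, f904f2b}.
Ancestors of f2d80ec: {13f3b9b, 30d3ee5, 9f284d9, cbf6949, f2d80ec, f904f2b}.
Common ancestors: {13f3b9b, 30d3ee5, 9f284d9, cbf6949, f904f2b}.
Among these, f904f2b is not an ancestor of any other common ancestor — it is the merge base.

f904f2b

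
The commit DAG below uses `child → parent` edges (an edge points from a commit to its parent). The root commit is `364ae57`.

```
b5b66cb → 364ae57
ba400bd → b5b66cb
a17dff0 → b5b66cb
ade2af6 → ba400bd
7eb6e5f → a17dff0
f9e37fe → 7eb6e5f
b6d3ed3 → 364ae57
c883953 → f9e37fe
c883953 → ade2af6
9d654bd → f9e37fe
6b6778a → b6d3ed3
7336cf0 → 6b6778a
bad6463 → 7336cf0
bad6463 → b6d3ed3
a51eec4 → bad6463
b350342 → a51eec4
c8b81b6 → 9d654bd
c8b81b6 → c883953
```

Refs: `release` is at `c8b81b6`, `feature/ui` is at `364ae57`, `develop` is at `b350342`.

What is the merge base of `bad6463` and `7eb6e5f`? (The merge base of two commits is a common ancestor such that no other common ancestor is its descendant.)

Ancestors of bad6463: {364ae57, 6b6778a, 7336cf0, b6d3ed3, bad6463}.
Ancestors of 7eb6e5f: {364ae57, 7eb6e5f, a17dff0, b5b66cb}.
Common ancestors: {364ae57}.
The only common ancestor is 364ae57, so it is the merge base.

364ae57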